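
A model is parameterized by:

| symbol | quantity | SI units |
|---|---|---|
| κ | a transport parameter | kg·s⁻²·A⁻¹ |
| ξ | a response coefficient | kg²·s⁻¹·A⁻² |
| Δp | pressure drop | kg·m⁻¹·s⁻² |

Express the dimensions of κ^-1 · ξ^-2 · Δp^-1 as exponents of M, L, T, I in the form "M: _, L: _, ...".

M: -6, L: 1, T: 6, I: 5

Collect each base-dimension exponent across the product:
  M: −(1) − 2·(2) − (1) = -6
  L: −(0) − 2·(0) − (-1) = 1
  T: −(-2) − 2·(-1) − (-2) = 6
  I: −(-1) − 2·(-2) − (0) = 5
So the dimensions are [M⁻⁶ L T⁶ I⁵].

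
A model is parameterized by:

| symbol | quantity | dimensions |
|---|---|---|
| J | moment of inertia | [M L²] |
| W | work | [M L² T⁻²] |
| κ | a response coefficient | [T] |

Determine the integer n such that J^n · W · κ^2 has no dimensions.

-1

Balance the M exponent: (1)·n from J, plus (1) + 2·(0) = 1 from the rest, must sum to zero.
n + 1 = 0, so n = -1.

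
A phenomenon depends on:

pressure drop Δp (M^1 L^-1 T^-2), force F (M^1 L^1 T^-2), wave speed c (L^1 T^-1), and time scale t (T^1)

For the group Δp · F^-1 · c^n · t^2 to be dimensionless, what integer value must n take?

2

Balance the L exponent: (1)·n from c, plus (-1) − (1) + 2·(0) = -2 from the rest, must sum to zero.
n − 2 = 0, so n = 2.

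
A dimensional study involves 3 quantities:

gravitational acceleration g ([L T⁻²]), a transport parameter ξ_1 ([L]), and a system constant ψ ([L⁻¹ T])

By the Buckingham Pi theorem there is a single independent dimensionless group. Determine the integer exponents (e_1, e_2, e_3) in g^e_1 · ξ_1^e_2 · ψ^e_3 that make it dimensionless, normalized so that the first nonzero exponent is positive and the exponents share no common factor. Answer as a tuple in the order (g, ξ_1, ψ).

(1, 1, 2)

L: e_1·(1) + e_2·(1) + e_3·(-1) = 0
T: e_1·(-2) + e_2·(0) + e_3·(1) = 0
Solving this homogeneous linear system for the smallest-integer solution (first nonzero entry positive) gives (1, 1, 2).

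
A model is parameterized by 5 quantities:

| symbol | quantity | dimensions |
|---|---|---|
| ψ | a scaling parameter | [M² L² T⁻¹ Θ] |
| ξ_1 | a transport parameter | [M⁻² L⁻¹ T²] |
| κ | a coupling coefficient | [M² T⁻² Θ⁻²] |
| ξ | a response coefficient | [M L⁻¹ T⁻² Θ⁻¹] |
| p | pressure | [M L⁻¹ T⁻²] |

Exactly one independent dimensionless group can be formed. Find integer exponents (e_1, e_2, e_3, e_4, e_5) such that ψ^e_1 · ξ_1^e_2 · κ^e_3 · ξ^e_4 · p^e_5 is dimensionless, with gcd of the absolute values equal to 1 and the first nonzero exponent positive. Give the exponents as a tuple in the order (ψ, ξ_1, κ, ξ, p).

M: e_1·(2) + e_2·(-2) + e_3·(2) + e_4·(1) + e_5·(1) = 0
L: e_1·(2) + e_2·(-1) + e_3·(0) + e_4·(-1) + e_5·(-1) = 0
T: e_1·(-1) + e_2·(2) + e_3·(-2) + e_4·(-2) + e_5·(-2) = 0
Θ: e_1·(1) + e_2·(0) + e_3·(-2) + e_4·(-1) + e_5·(0) = 0
Solving this homogeneous linear system for the smallest-integer solution (first nonzero entry positive) gives (2, 2, -1, 4, -2).

(2, 2, -1, 4, -2)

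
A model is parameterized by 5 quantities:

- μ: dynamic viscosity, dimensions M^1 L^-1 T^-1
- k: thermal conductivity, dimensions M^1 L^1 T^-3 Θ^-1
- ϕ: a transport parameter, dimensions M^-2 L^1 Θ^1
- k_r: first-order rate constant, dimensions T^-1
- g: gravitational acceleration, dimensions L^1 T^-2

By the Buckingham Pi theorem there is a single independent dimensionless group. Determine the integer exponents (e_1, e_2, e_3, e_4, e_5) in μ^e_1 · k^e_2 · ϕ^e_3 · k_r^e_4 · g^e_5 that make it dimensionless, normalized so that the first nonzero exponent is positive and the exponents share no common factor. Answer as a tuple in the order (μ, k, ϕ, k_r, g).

(1, 1, 1, -2, -1)

M: e_1·(1) + e_2·(1) + e_3·(-2) + e_4·(0) + e_5·(0) = 0
L: e_1·(-1) + e_2·(1) + e_3·(1) + e_4·(0) + e_5·(1) = 0
T: e_1·(-1) + e_2·(-3) + e_3·(0) + e_4·(-1) + e_5·(-2) = 0
Θ: e_1·(0) + e_2·(-1) + e_3·(1) + e_4·(0) + e_5·(0) = 0
Solving this homogeneous linear system for the smallest-integer solution (first nonzero entry positive) gives (1, 1, 1, -2, -1).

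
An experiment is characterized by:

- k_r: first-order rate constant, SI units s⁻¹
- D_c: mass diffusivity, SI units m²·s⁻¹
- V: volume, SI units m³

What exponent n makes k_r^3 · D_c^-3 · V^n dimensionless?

2

Balance the L exponent: (3)·n from V, plus 3·(0) − 3·(2) = -6 from the rest, must sum to zero.
3n − 6 = 0, so n = 2.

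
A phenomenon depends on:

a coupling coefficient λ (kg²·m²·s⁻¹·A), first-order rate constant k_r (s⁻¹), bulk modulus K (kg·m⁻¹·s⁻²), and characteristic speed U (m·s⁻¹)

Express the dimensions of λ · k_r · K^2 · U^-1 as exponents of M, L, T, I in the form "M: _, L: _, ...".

M: 4, L: -1, T: -5, I: 1

Collect each base-dimension exponent across the product:
  M: (2) + (0) + 2·(1) − (0) = 4
  L: (2) + (0) + 2·(-1) − (1) = -1
  T: (-1) + (-1) + 2·(-2) − (-1) = -5
  I: (1) + (0) + 2·(0) − (0) = 1
So the dimensions are [M⁴ L⁻¹ T⁻⁵ I].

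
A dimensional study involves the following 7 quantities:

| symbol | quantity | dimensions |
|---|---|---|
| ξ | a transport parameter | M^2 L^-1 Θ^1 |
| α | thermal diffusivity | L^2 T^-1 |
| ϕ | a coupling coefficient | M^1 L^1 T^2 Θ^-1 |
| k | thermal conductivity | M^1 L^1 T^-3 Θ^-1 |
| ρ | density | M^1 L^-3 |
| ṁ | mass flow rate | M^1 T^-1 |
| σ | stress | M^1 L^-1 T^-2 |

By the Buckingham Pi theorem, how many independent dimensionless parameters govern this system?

There are 7 variables and 4 base dimensions (M, L, T, Θ).
The dimension matrix has rank 4.
Independent dimensionless groups: 7 − 4 = 3.

3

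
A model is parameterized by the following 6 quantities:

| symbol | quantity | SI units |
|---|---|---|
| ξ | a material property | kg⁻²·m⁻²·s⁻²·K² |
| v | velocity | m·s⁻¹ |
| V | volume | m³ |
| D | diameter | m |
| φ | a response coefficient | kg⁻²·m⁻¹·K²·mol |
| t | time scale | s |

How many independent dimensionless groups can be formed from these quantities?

There are 6 variables and 5 base dimensions (M, L, T, Θ, N).
The dimension matrix has rank 4 (less than 5: the dimension vectors are linearly dependent).
Independent dimensionless groups: 6 − 4 = 2.

2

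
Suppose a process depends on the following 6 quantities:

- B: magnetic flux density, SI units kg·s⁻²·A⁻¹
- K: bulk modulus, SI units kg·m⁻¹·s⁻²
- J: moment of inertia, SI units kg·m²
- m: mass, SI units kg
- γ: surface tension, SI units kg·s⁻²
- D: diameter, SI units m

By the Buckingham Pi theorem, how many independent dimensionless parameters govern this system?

There are 6 variables and 4 base dimensions (M, L, T, I).
The dimension matrix has rank 4.
Independent dimensionless groups: 6 − 4 = 2.

2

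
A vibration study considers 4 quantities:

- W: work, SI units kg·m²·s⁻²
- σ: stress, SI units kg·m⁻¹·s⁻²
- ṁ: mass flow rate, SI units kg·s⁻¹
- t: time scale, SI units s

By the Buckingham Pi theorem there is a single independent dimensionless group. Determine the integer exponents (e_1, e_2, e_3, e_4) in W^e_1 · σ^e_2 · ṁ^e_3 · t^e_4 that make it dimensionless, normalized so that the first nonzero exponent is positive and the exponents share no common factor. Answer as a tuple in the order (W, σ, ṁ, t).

M: e_1·(1) + e_2·(1) + e_3·(1) + e_4·(0) = 0
L: e_1·(2) + e_2·(-1) + e_3·(0) + e_4·(0) = 0
T: e_1·(-2) + e_2·(-2) + e_3·(-1) + e_4·(1) = 0
Solving this homogeneous linear system for the smallest-integer solution (first nonzero entry positive) gives (1, 2, -3, 3).

(1, 2, -3, 3)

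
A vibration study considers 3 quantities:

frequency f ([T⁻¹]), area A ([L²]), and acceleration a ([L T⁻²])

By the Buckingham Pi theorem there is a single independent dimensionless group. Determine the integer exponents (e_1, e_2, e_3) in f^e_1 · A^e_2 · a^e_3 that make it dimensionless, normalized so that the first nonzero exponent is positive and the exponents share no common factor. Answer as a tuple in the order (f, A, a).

(4, 1, -2)

L: e_1·(0) + e_2·(2) + e_3·(1) = 0
T: e_1·(-1) + e_2·(0) + e_3·(-2) = 0
Solving this homogeneous linear system for the smallest-integer solution (first nonzero entry positive) gives (4, 1, -2).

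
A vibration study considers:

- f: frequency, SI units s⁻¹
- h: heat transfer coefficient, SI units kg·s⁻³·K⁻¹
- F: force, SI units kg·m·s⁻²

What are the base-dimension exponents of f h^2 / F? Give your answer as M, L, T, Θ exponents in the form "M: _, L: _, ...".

Collect each base-dimension exponent across the product:
  M: (0) + 2·(1) − (1) = 1
  L: (0) + 2·(0) − (1) = -1
  T: (-1) + 2·(-3) − (-2) = -5
  Θ: (0) + 2·(-1) − (0) = -2
So the dimensions are [M L⁻¹ T⁻⁵ Θ⁻²].

M: 1, L: -1, T: -5, Θ: -2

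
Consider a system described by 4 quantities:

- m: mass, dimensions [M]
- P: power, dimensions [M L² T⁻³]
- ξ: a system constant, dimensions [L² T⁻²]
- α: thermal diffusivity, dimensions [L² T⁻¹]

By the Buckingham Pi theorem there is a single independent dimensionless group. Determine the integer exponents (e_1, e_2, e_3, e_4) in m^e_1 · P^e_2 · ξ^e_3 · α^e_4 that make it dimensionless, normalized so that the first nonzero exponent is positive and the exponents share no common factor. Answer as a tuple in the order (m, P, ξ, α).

(1, -1, 2, -1)

M: e_1·(1) + e_2·(1) + e_3·(0) + e_4·(0) = 0
L: e_1·(0) + e_2·(2) + e_3·(2) + e_4·(2) = 0
T: e_1·(0) + e_2·(-3) + e_3·(-2) + e_4·(-1) = 0
Solving this homogeneous linear system for the smallest-integer solution (first nonzero entry positive) gives (1, -1, 2, -1).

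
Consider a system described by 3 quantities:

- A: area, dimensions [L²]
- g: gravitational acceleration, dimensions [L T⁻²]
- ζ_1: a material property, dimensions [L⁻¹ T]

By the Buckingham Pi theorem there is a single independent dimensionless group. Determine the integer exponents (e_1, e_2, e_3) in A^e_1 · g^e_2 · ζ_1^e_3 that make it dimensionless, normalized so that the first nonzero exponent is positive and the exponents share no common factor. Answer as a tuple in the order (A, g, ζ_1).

(1, 2, 4)

L: e_1·(2) + e_2·(1) + e_3·(-1) = 0
T: e_1·(0) + e_2·(-2) + e_3·(1) = 0
Solving this homogeneous linear system for the smallest-integer solution (first nonzero entry positive) gives (1, 2, 4).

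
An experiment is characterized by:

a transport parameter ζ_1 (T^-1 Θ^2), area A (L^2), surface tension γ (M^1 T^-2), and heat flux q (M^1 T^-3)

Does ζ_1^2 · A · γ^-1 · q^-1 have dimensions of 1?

Sum the exponent of each base dimension across the product:
  M: 2·[ζ_1]_M + [A]_M − [γ]_M − [q]_M = 2·(0) + (0) − (1) − (1) = -2
  L: 2·[ζ_1]_L + [A]_L − [γ]_L − [q]_L = 2·(0) + (2) − (0) − (0) = 2
  T: 2·[ζ_1]_T + [A]_T − [γ]_T − [q]_T = 2·(-1) + (0) − (-2) − (-3) = 3
  Θ: 2·[ζ_1]_Θ + [A]_Θ − [γ]_Θ − [q]_Θ = 2·(2) + (0) − (0) − (0) = 4
Net dimensions [M⁻² L² T³ Θ⁴] ≠ [1] — not dimensionless.

no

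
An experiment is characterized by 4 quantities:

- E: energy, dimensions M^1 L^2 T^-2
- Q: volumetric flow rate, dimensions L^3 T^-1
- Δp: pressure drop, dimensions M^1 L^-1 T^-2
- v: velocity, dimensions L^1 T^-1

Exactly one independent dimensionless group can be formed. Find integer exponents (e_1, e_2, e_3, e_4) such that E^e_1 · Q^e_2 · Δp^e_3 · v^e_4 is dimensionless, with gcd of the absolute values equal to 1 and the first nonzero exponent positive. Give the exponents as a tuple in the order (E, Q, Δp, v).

(2, -3, -2, 3)

M: e_1·(1) + e_2·(0) + e_3·(1) + e_4·(0) = 0
L: e_1·(2) + e_2·(3) + e_3·(-1) + e_4·(1) = 0
T: e_1·(-2) + e_2·(-1) + e_3·(-2) + e_4·(-1) = 0
Solving this homogeneous linear system for the smallest-integer solution (first nonzero entry positive) gives (2, -3, -2, 3).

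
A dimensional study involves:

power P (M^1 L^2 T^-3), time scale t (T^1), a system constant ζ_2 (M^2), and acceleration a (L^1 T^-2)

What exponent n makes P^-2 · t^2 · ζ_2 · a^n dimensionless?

Balance the L exponent: (1)·n from a, plus −2·(2) + 2·(0) + (0) = -4 from the rest, must sum to zero.
n − 4 = 0, so n = 4.

4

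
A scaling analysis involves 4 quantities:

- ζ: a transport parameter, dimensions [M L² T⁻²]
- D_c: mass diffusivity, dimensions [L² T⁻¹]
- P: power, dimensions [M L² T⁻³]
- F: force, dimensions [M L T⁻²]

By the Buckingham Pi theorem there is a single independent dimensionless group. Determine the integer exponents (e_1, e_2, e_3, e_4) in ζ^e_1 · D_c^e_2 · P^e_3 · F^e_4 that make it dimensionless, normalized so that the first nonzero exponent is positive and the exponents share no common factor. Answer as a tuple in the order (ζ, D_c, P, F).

(1, -1, 1, -2)

M: e_1·(1) + e_2·(0) + e_3·(1) + e_4·(1) = 0
L: e_1·(2) + e_2·(2) + e_3·(2) + e_4·(1) = 0
T: e_1·(-2) + e_2·(-1) + e_3·(-3) + e_4·(-2) = 0
Solving this homogeneous linear system for the smallest-integer solution (first nonzero entry positive) gives (1, -1, 1, -2).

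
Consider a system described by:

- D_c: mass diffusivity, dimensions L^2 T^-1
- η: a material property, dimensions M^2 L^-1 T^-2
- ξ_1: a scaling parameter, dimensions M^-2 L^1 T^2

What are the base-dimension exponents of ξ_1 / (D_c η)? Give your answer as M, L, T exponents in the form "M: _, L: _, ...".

M: -4, L: 0, T: 5

Collect each base-dimension exponent across the product:
  M: −(0) − (2) + (-2) = -4
  L: −(2) − (-1) + (1) = 0
  T: −(-1) − (-2) + (2) = 5
So the dimensions are [M⁻⁴ T⁵].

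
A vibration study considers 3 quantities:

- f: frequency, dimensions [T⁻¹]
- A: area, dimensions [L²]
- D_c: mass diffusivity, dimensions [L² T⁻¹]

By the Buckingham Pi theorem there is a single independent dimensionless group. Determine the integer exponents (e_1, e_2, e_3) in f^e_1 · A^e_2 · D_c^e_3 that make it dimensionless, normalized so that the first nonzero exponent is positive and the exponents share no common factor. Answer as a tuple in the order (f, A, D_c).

(1, 1, -1)

L: e_1·(0) + e_2·(2) + e_3·(2) = 0
T: e_1·(-1) + e_2·(0) + e_3·(-1) = 0
Solving this homogeneous linear system for the smallest-integer solution (first nonzero entry positive) gives (1, 1, -1).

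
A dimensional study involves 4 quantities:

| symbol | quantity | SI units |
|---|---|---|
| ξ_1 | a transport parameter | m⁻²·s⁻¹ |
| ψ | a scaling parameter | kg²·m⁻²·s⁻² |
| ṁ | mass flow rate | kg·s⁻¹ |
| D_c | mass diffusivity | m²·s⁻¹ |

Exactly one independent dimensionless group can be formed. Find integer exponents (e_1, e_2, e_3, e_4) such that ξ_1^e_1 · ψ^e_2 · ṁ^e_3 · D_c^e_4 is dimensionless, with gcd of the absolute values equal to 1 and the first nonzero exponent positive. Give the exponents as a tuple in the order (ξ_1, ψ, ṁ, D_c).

(1, -2, 4, -1)

M: e_1·(0) + e_2·(2) + e_3·(1) + e_4·(0) = 0
L: e_1·(-2) + e_2·(-2) + e_3·(0) + e_4·(2) = 0
T: e_1·(-1) + e_2·(-2) + e_3·(-1) + e_4·(-1) = 0
Solving this homogeneous linear system for the smallest-integer solution (first nonzero entry positive) gives (1, -2, 4, -1).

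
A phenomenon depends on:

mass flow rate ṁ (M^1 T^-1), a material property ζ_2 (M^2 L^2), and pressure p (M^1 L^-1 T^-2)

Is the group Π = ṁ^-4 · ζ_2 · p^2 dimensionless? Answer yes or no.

Sum the exponent of each base dimension across the product:
  M: −4·[ṁ]_M + [ζ_2]_M + 2·[p]_M = −4·(1) + (2) + 2·(1) = 0
  L: −4·[ṁ]_L + [ζ_2]_L + 2·[p]_L = −4·(0) + (2) + 2·(-1) = 0
  T: −4·[ṁ]_T + [ζ_2]_T + 2·[p]_T = −4·(-1) + (0) + 2·(-2) = 0
  I: −4·[ṁ]_I + [ζ_2]_I + 2·[p]_I = −4·(0) + (0) + 2·(0) = 0
All base exponents vanish — dimensionless.

yes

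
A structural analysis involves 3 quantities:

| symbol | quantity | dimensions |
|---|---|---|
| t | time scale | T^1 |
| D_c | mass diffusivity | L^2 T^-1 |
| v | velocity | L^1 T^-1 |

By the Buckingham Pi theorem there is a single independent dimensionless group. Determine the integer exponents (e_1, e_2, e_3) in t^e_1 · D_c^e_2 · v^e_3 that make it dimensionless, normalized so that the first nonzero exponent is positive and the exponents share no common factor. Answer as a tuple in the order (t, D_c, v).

L: e_1·(0) + e_2·(2) + e_3·(1) = 0
T: e_1·(1) + e_2·(-1) + e_3·(-1) = 0
Solving this homogeneous linear system for the smallest-integer solution (first nonzero entry positive) gives (1, -1, 2).

(1, -1, 2)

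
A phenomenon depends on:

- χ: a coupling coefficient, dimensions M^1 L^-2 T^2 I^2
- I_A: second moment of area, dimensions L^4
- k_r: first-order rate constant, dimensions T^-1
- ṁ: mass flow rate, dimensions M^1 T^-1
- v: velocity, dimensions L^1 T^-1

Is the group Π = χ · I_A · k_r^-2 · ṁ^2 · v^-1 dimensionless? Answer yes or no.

Sum the exponent of each base dimension across the product:
  M: [χ]_M + [I_A]_M − 2·[k_r]_M + 2·[ṁ]_M − [v]_M = (1) + (0) − 2·(0) + 2·(1) − (0) = 3
  L: [χ]_L + [I_A]_L − 2·[k_r]_L + 2·[ṁ]_L − [v]_L = (-2) + (4) − 2·(0) + 2·(0) − (1) = 1
  T: [χ]_T + [I_A]_T − 2·[k_r]_T + 2·[ṁ]_T − [v]_T = (2) + (0) − 2·(-1) + 2·(-1) − (-1) = 3
  I: [χ]_I + [I_A]_I − 2·[k_r]_I + 2·[ṁ]_I − [v]_I = (2) + (0) − 2·(0) + 2·(0) − (0) = 2
Net dimensions [M³ L T³ I²] ≠ [1] — not dimensionless.

no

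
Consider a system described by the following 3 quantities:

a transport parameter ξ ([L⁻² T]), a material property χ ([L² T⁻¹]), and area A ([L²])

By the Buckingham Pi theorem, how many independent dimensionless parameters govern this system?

There are 3 variables and 2 base dimensions (L, T).
The dimension matrix has rank 2.
Independent dimensionless groups: 3 − 2 = 1.

1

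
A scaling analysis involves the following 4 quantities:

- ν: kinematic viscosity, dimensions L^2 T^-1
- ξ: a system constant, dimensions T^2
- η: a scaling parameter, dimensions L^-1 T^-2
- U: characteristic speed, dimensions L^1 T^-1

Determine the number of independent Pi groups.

2

There are 4 variables and 2 base dimensions (L, T).
The dimension matrix has rank 2.
Independent dimensionless groups: 4 − 2 = 2.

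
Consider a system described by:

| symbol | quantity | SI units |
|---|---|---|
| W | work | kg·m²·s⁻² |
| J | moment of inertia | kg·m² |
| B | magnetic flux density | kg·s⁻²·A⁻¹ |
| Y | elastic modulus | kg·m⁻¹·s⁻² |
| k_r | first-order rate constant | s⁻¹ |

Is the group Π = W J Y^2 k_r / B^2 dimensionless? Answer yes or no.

Sum the exponent of each base dimension across the product:
  M: [W]_M + [J]_M − 2·[B]_M + 2·[Y]_M + [k_r]_M = (1) + (1) − 2·(1) + 2·(1) + (0) = 2
  L: [W]_L + [J]_L − 2·[B]_L + 2·[Y]_L + [k_r]_L = (2) + (2) − 2·(0) + 2·(-1) + (0) = 2
  T: [W]_T + [J]_T − 2·[B]_T + 2·[Y]_T + [k_r]_T = (-2) + (0) − 2·(-2) + 2·(-2) + (-1) = -3
  I: [W]_I + [J]_I − 2·[B]_I + 2·[Y]_I + [k_r]_I = (0) + (0) − 2·(-1) + 2·(0) + (0) = 2
Net dimensions [M² L² T⁻³ I²] ≠ [1] — not dimensionless.

no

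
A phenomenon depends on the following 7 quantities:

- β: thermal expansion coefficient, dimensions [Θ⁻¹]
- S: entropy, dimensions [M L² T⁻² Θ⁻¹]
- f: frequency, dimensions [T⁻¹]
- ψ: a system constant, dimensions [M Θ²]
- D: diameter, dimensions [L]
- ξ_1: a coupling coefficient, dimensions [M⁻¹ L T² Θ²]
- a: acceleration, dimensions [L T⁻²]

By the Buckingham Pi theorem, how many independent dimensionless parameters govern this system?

There are 7 variables and 4 base dimensions (M, L, T, Θ).
The dimension matrix has rank 4.
Independent dimensionless groups: 7 − 4 = 3.

3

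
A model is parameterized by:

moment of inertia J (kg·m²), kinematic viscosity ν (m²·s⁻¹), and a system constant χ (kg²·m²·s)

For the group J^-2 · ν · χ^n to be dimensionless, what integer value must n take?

1

Balance the M exponent: (2)·n from χ, plus −2·(1) + (0) = -2 from the rest, must sum to zero.
2n − 2 = 0, so n = 1.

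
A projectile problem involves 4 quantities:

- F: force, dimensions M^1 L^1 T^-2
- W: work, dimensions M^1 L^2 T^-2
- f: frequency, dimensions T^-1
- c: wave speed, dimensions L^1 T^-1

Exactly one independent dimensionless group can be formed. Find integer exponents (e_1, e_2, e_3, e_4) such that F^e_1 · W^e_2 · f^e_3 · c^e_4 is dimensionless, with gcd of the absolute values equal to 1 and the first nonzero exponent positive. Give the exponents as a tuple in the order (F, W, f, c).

(1, -1, -1, 1)

M: e_1·(1) + e_2·(1) + e_3·(0) + e_4·(0) = 0
L: e_1·(1) + e_2·(2) + e_3·(0) + e_4·(1) = 0
T: e_1·(-2) + e_2·(-2) + e_3·(-1) + e_4·(-1) = 0
Solving this homogeneous linear system for the smallest-integer solution (first nonzero entry positive) gives (1, -1, -1, 1).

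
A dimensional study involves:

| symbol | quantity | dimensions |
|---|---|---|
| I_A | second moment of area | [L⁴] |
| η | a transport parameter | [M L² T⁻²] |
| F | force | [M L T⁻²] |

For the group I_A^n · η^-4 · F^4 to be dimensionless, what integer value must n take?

Balance the L exponent: (4)·n from I_A, plus −4·(2) + 4·(1) = -4 from the rest, must sum to zero.
4n − 4 = 0, so n = 1.

1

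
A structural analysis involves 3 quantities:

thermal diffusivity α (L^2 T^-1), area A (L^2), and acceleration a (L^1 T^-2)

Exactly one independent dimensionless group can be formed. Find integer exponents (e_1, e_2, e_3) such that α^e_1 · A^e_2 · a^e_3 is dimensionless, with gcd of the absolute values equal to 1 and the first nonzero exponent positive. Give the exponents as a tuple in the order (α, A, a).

L: e_1·(2) + e_2·(2) + e_3·(1) = 0
T: e_1·(-1) + e_2·(0) + e_3·(-2) = 0
Solving this homogeneous linear system for the smallest-integer solution (first nonzero entry positive) gives (4, -3, -2).

(4, -3, -2)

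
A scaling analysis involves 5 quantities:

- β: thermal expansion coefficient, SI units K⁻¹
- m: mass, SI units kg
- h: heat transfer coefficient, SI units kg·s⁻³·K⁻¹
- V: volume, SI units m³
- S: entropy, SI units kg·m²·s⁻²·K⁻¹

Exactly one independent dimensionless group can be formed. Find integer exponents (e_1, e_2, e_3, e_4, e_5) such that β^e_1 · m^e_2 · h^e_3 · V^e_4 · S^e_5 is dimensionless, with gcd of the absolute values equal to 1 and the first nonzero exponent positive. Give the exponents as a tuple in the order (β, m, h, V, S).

(1, 1, 2, 2, -3)

M: e_1·(0) + e_2·(1) + e_3·(1) + e_4·(0) + e_5·(1) = 0
L: e_1·(0) + e_2·(0) + e_3·(0) + e_4·(3) + e_5·(2) = 0
T: e_1·(0) + e_2·(0) + e_3·(-3) + e_4·(0) + e_5·(-2) = 0
Θ: e_1·(-1) + e_2·(0) + e_3·(-1) + e_4·(0) + e_5·(-1) = 0
Solving this homogeneous linear system for the smallest-integer solution (first nonzero entry positive) gives (1, 1, 2, 2, -3).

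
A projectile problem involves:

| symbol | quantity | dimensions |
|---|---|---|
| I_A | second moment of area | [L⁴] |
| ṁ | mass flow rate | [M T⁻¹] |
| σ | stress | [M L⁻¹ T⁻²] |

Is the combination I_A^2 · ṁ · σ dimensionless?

Sum the exponent of each base dimension across the product:
  M: 2·[I_A]_M + [ṁ]_M + [σ]_M = 2·(0) + (1) + (1) = 2
  L: 2·[I_A]_L + [ṁ]_L + [σ]_L = 2·(4) + (0) + (-1) = 7
  T: 2·[I_A]_T + [ṁ]_T + [σ]_T = 2·(0) + (-1) + (-2) = -3
Net dimensions [M² L⁷ T⁻³] ≠ [1] — not dimensionless.

no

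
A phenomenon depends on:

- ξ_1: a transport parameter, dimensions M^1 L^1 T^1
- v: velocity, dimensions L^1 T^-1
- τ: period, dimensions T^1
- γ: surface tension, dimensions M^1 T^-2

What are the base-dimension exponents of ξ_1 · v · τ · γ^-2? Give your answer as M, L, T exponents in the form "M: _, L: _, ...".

Collect each base-dimension exponent across the product:
  M: (1) + (0) + (0) − 2·(1) = -1
  L: (1) + (1) + (0) − 2·(0) = 2
  T: (1) + (-1) + (1) − 2·(-2) = 5
So the dimensions are [M⁻¹ L² T⁵].

M: -1, L: 2, T: 5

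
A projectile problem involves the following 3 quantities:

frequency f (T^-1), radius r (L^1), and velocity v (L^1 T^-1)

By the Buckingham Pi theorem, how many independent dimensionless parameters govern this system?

1

There are 3 variables and 2 base dimensions (L, T).
The dimension matrix has rank 2.
Independent dimensionless groups: 3 − 2 = 1.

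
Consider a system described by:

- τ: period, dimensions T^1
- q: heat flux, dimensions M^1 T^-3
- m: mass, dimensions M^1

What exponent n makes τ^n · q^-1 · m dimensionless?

Balance the T exponent: (1)·n from τ, plus −(-3) + (0) = 3 from the rest, must sum to zero.
n + 3 = 0, so n = -3.

-3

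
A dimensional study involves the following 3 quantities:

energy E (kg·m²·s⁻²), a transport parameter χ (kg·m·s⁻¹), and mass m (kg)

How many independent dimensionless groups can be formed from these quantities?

1

There are 3 variables and 3 base dimensions (M, L, T).
The dimension matrix has rank 2 (less than 3: the dimension vectors are linearly dependent).
Independent dimensionless groups: 3 − 2 = 1.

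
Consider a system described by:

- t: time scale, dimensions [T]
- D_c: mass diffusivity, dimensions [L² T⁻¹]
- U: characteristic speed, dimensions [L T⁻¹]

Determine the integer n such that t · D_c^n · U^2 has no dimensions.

Balance the L exponent: (2)·n from D_c, plus (0) + 2·(1) = 2 from the rest, must sum to zero.
2n + 2 = 0, so n = -1.

-1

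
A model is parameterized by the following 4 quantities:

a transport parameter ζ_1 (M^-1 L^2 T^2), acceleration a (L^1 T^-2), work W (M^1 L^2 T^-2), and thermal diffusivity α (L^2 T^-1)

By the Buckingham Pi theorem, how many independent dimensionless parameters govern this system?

1

There are 4 variables and 3 base dimensions (M, L, T).
The dimension matrix has rank 3.
Independent dimensionless groups: 4 − 3 = 1.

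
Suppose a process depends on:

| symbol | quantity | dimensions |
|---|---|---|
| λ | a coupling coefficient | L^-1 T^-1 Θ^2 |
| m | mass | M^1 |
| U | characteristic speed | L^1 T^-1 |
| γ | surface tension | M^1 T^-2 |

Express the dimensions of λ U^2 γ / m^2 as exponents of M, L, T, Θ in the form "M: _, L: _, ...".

M: -1, L: 1, T: -5, Θ: 2

Collect each base-dimension exponent across the product:
  M: (0) − 2·(1) + 2·(0) + (1) = -1
  L: (-1) − 2·(0) + 2·(1) + (0) = 1
  T: (-1) − 2·(0) + 2·(-1) + (-2) = -5
  Θ: (2) − 2·(0) + 2·(0) + (0) = 2
So the dimensions are [M⁻¹ L T⁻⁵ Θ²].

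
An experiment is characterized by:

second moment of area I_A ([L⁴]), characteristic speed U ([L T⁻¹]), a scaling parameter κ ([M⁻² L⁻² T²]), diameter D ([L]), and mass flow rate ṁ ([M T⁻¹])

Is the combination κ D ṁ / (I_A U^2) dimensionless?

Sum the exponent of each base dimension across the product:
  M: −[I_A]_M − 2·[U]_M + [κ]_M + [D]_M + [ṁ]_M = −(0) − 2·(0) + (-2) + (0) + (1) = -1
  L: −[I_A]_L − 2·[U]_L + [κ]_L + [D]_L + [ṁ]_L = −(4) − 2·(1) + (-2) + (1) + (0) = -7
  T: −[I_A]_T − 2·[U]_T + [κ]_T + [D]_T + [ṁ]_T = −(0) − 2·(-1) + (2) + (0) + (-1) = 3
Net dimensions [M⁻¹ L⁻⁷ T³] ≠ [1] — not dimensionless.

no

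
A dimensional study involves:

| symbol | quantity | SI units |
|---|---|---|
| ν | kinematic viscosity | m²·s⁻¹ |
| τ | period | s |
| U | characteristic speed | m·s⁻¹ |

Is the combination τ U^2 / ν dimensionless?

yes

Sum the exponent of each base dimension across the product:
  M: −[ν]_M + [τ]_M + 2·[U]_M = −(0) + (0) + 2·(0) = 0
  L: −[ν]_L + [τ]_L + 2·[U]_L = −(2) + (0) + 2·(1) = 0
  T: −[ν]_T + [τ]_T + 2·[U]_T = −(-1) + (1) + 2·(-1) = 0
All base exponents vanish — dimensionless.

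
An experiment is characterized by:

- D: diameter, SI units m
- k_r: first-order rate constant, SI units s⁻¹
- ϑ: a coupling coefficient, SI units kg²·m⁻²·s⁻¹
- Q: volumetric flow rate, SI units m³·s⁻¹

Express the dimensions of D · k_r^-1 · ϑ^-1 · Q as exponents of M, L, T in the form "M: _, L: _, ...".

Collect each base-dimension exponent across the product:
  M: (0) − (0) − (2) + (0) = -2
  L: (1) − (0) − (-2) + (3) = 6
  T: (0) − (-1) − (-1) + (-1) = 1
So the dimensions are [M⁻² L⁶ T].

M: -2, L: 6, T: 1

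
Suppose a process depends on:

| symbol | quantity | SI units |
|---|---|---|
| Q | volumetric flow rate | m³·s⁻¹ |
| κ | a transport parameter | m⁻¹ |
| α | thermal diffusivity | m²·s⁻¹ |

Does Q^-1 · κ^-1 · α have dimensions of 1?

yes

Sum the exponent of each base dimension across the product:
  L: −[Q]_L − [κ]_L + [α]_L = −(3) − (-1) + (2) = 0
  T: −[Q]_T − [κ]_T + [α]_T = −(-1) − (0) + (-1) = 0
All base exponents vanish — dimensionless.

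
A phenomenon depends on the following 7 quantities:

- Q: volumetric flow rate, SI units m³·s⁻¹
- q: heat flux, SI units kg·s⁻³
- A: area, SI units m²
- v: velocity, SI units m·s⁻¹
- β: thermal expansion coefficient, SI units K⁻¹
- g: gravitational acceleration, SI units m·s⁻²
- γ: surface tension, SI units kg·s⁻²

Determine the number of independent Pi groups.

There are 7 variables and 4 base dimensions (M, L, T, Θ).
The dimension matrix has rank 4.
Independent dimensionless groups: 7 − 4 = 3.

3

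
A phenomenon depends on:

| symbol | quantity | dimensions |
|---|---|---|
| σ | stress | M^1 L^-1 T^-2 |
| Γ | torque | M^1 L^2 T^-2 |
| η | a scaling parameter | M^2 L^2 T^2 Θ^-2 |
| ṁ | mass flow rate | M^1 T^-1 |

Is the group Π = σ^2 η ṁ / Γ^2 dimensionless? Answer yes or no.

no

Sum the exponent of each base dimension across the product:
  M: 2·[σ]_M − 2·[Γ]_M + [η]_M + [ṁ]_M = 2·(1) − 2·(1) + (2) + (1) = 3
  L: 2·[σ]_L − 2·[Γ]_L + [η]_L + [ṁ]_L = 2·(-1) − 2·(2) + (2) + (0) = -4
  T: 2·[σ]_T − 2·[Γ]_T + [η]_T + [ṁ]_T = 2·(-2) − 2·(-2) + (2) + (-1) = 1
  Θ: 2·[σ]_Θ − 2·[Γ]_Θ + [η]_Θ + [ṁ]_Θ = 2·(0) − 2·(0) + (-2) + (0) = -2
Net dimensions [M³ L⁻⁴ T Θ⁻²] ≠ [1] — not dimensionless.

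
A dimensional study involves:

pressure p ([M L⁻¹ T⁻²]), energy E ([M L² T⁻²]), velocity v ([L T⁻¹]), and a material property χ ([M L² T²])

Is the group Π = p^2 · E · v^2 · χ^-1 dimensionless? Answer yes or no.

no

Sum the exponent of each base dimension across the product:
  M: 2·[p]_M + [E]_M + 2·[v]_M − [χ]_M = 2·(1) + (1) + 2·(0) − (1) = 2
  L: 2·[p]_L + [E]_L + 2·[v]_L − [χ]_L = 2·(-1) + (2) + 2·(1) − (2) = 0
  T: 2·[p]_T + [E]_T + 2·[v]_T − [χ]_T = 2·(-2) + (-2) + 2·(-1) − (2) = -10
Net dimensions [M² T⁻¹⁰] ≠ [1] — not dimensionless.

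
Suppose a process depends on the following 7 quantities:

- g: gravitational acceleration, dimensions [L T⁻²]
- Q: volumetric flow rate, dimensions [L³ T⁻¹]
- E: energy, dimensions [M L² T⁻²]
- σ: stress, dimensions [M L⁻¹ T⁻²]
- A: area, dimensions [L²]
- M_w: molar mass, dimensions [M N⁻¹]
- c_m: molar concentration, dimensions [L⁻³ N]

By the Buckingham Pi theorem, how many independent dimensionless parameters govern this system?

There are 7 variables and 4 base dimensions (M, L, T, N).
The dimension matrix has rank 4.
Independent dimensionless groups: 7 − 4 = 3.

3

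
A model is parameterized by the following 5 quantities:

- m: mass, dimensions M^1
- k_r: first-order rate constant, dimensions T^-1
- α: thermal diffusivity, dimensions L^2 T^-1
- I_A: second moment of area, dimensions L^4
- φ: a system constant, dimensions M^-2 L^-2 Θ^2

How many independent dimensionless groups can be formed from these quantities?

There are 5 variables and 4 base dimensions (M, L, T, Θ).
The dimension matrix has rank 4.
Independent dimensionless groups: 5 − 4 = 1.

1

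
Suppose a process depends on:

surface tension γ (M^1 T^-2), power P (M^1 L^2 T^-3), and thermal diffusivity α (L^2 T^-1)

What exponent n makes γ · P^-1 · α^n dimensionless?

Balance the L exponent: (2)·n from α, plus (0) − (2) = -2 from the rest, must sum to zero.
2n − 2 = 0, so n = 1.

1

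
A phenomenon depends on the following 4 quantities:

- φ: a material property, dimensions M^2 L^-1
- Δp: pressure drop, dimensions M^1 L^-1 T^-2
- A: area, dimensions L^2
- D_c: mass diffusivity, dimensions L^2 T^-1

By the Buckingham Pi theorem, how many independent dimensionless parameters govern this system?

1

There are 4 variables and 3 base dimensions (M, L, T).
The dimension matrix has rank 3.
Independent dimensionless groups: 4 − 3 = 1.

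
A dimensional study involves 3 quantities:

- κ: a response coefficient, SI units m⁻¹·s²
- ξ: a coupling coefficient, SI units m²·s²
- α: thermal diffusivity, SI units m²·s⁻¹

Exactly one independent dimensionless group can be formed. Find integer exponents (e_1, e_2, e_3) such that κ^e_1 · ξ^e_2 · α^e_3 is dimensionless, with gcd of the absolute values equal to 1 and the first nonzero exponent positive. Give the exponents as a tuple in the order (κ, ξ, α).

L: e_1·(-1) + e_2·(2) + e_3·(2) = 0
T: e_1·(2) + e_2·(2) + e_3·(-1) = 0
Solving this homogeneous linear system for the smallest-integer solution (first nonzero entry positive) gives (2, -1, 2).

(2, -1, 2)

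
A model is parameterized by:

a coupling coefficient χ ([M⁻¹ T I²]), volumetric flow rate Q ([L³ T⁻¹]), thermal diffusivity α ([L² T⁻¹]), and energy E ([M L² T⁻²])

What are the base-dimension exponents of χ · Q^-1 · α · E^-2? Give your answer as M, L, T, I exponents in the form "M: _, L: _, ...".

Collect each base-dimension exponent across the product:
  M: (-1) − (0) + (0) − 2·(1) = -3
  L: (0) − (3) + (2) − 2·(2) = -5
  T: (1) − (-1) + (-1) − 2·(-2) = 5
  I: (2) − (0) + (0) − 2·(0) = 2
So the dimensions are [M⁻³ L⁻⁵ T⁵ I²].

M: -3, L: -5, T: 5, I: 2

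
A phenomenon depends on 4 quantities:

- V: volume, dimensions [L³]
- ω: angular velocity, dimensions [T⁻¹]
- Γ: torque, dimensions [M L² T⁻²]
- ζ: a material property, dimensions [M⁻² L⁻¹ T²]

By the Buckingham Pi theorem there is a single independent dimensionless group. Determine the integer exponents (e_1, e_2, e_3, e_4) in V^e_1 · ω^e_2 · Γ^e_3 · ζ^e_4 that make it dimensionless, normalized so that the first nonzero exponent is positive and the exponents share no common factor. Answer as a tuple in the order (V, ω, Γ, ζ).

(1, 2, -2, -1)

M: e_1·(0) + e_2·(0) + e_3·(1) + e_4·(-2) = 0
L: e_1·(3) + e_2·(0) + e_3·(2) + e_4·(-1) = 0
T: e_1·(0) + e_2·(-1) + e_3·(-2) + e_4·(2) = 0
Solving this homogeneous linear system for the smallest-integer solution (first nonzero entry positive) gives (1, 2, -2, -1).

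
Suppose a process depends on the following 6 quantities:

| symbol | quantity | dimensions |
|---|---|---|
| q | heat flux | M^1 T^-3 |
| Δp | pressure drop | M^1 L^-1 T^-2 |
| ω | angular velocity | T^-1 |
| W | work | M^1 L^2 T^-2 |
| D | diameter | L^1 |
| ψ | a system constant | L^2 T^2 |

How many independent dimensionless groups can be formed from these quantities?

There are 6 variables and 3 base dimensions (M, L, T).
The dimension matrix has rank 3.
Independent dimensionless groups: 6 − 3 = 3.

3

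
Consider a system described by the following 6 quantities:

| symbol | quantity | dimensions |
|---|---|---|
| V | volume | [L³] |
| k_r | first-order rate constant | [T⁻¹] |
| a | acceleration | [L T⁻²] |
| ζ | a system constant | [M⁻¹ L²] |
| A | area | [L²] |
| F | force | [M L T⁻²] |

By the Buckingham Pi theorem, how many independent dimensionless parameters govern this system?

There are 6 variables and 3 base dimensions (M, L, T).
The dimension matrix has rank 3.
Independent dimensionless groups: 6 − 3 = 3.

3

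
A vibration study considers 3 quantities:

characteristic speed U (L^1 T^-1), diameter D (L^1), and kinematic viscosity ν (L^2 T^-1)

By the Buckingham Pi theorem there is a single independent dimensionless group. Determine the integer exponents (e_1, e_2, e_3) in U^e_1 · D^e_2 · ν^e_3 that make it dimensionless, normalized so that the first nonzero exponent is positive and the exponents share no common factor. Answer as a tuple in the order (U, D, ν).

L: e_1·(1) + e_2·(1) + e_3·(2) = 0
T: e_1·(-1) + e_2·(0) + e_3·(-1) = 0
Solving this homogeneous linear system for the smallest-integer solution (first nonzero entry positive) gives (1, 1, -1).

(1, 1, -1)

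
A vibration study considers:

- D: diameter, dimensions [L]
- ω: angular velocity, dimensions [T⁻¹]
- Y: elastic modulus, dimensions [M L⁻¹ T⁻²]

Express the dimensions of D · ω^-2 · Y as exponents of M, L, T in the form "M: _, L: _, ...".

Collect each base-dimension exponent across the product:
  M: (0) − 2·(0) + (1) = 1
  L: (1) − 2·(0) + (-1) = 0
  T: (0) − 2·(-1) + (-2) = 0
So the dimensions are [M].

M: 1, L: 0, T: 0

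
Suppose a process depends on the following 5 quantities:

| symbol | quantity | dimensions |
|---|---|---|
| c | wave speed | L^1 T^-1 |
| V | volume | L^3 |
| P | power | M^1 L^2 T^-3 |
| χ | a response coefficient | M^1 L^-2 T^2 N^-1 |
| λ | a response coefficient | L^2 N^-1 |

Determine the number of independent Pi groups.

There are 5 variables and 4 base dimensions (M, L, T, N).
The dimension matrix has rank 4.
Independent dimensionless groups: 5 − 4 = 1.

1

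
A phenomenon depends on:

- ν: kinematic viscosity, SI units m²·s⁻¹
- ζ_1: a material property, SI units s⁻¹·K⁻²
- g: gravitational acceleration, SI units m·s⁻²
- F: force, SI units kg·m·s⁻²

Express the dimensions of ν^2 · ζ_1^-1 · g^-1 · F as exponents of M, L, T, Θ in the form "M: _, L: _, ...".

M: 1, L: 4, T: -1, Θ: 2

Collect each base-dimension exponent across the product:
  M: 2·(0) − (0) − (0) + (1) = 1
  L: 2·(2) − (0) − (1) + (1) = 4
  T: 2·(-1) − (-1) − (-2) + (-2) = -1
  Θ: 2·(0) − (-2) − (0) + (0) = 2
So the dimensions are [M L⁴ T⁻¹ Θ²].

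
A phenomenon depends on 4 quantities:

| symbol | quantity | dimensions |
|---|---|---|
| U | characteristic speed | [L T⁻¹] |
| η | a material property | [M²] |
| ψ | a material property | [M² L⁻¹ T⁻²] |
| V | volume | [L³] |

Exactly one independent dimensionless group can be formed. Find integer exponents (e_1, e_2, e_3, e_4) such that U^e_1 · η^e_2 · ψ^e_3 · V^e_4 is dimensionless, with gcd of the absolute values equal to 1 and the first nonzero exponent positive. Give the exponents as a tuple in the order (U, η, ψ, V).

M: e_1·(0) + e_2·(2) + e_3·(2) + e_4·(0) = 0
L: e_1·(1) + e_2·(0) + e_3·(-1) + e_4·(3) = 0
T: e_1·(-1) + e_2·(0) + e_3·(-2) + e_4·(0) = 0
Solving this homogeneous linear system for the smallest-integer solution (first nonzero entry positive) gives (2, 1, -1, -1).

(2, 1, -1, -1)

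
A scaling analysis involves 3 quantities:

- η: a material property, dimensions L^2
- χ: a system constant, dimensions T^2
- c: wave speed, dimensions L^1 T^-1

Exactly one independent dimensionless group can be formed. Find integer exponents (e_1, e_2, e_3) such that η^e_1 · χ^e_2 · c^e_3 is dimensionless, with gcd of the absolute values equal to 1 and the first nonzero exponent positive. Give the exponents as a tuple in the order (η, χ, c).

(1, -1, -2)

L: e_1·(2) + e_2·(0) + e_3·(1) = 0
T: e_1·(0) + e_2·(2) + e_3·(-1) = 0
Solving this homogeneous linear system for the smallest-integer solution (first nonzero entry positive) gives (1, -1, -2).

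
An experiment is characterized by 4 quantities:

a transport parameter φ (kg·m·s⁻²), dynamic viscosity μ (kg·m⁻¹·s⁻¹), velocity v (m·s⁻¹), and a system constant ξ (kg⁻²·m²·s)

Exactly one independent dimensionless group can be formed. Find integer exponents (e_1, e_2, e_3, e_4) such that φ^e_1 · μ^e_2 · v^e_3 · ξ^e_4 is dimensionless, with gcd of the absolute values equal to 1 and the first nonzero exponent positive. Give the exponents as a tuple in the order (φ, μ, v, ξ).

M: e_1·(1) + e_2·(1) + e_3·(0) + e_4·(-2) = 0
L: e_1·(1) + e_2·(-1) + e_3·(1) + e_4·(2) = 0
T: e_1·(-2) + e_2·(-1) + e_3·(-1) + e_4·(1) = 0
Solving this homogeneous linear system for the smallest-integer solution (first nonzero entry positive) gives (1, 1, -2, 1).

(1, 1, -2, 1)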